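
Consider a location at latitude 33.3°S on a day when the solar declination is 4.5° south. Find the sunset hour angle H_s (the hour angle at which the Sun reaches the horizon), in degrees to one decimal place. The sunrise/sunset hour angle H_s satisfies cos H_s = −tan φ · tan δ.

93.0°

The sunset hour angle satisfies cos H_s = −tan φ tan δ = -0.0517, giving H_s = 92.96°.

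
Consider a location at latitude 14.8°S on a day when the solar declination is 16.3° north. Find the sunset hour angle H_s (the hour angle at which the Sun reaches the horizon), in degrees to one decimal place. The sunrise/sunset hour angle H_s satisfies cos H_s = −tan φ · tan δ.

−tan φ tan δ = −(-0.2642)(0.2924) = 0.0773; H_s = arccos(0.0773) = 85.57°.

85.6°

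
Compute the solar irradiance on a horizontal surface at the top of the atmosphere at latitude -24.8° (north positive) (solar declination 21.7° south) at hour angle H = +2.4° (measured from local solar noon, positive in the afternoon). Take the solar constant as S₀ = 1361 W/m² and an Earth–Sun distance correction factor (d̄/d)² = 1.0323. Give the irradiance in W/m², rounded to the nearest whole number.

cos θ_z = sin φ sin δ + cos φ cos δ cos H = (-0.4195)(-0.3697) + (0.9078)(0.9291)(0.9991) = 0.9978.
Top-of-atmosphere irradiance = S₀ (d̄/d)² cos θ_z = 1361 × 1.0323 × 0.9978 = 1401.87 W/m².

1402 W/m²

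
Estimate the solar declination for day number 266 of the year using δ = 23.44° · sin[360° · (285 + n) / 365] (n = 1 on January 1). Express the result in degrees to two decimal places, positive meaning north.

-1.41°

360 × (285 + 266) / 365 = 543.452°; sin(543.452°) = -0.0602.
δ = 23.44 × -0.0602 = -1.411° ≈ -1.41°.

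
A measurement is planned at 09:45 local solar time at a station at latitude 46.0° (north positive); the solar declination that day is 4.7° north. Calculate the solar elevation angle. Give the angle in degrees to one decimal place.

Hour angle H = 15° × (9.75 − 12) = -33.75°.
With φ = 46.0°, δ = 4.7°, H = -33.75°: sin φ sin δ = 0.0589, cos φ cos δ cos H = 0.5756, so cos θ_z = 0.6345.
θ_z = arccos(0.6345) = 50.62°, so the elevation is 90° − 50.62° = 39.38°.

39.4°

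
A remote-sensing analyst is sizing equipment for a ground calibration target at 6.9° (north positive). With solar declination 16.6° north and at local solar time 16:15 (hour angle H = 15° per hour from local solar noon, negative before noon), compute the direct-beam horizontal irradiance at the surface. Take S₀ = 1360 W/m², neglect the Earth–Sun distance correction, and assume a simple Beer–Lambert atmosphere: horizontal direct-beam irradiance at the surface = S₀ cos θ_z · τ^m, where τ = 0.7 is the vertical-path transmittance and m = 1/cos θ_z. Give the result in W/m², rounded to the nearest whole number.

283 W/m²

Hour angle H = 15° × (16.25 − 12) = 63.75°.
cos θ_z = sin φ sin δ + cos φ cos δ cos H = (0.1201)(0.2857) + (0.9928)(0.9583)(0.4423) = 0.4551.
Air mass m = 1/cos θ_z = 1/0.4551 = 2.197; τ^m = 0.7^2.197 = 0.4568.
Surface direct beam = 1360 × 0.4551 × 0.4568 = 282.73 W/m².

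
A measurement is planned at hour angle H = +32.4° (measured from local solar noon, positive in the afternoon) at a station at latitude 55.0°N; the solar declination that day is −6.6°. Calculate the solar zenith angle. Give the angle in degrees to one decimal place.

cos θ_z = sin(55.0°) sin(-6.6°) + cos(55.0°) cos(-6.6°) cos(32.40°) = -0.0942 + 0.4811 = 0.3869.
θ_z = arccos(0.3869) = 67.24°.

67.2°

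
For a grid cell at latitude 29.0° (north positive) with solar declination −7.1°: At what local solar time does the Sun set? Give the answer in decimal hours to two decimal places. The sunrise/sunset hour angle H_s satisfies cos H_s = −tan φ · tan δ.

17.74 h

The sunset hour angle satisfies cos H_s = −tan φ tan δ = 0.0690, giving H_s = 86.04°.
Sunset is at 12 + H_s/15 = 12 + 5.736 = 17.736 h local solar time.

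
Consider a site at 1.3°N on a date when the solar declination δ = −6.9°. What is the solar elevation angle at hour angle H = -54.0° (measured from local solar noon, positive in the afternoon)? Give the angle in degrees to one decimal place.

cos θ_z = sin(1.3°) sin(-6.9°) + cos(1.3°) cos(-6.9°) cos(-54.00°) = -0.0027 + 0.5834 = 0.5807.
θ_z = arccos(0.5807) = 54.50°, so the elevation is 90° − 54.50° = 35.50°.

35.5°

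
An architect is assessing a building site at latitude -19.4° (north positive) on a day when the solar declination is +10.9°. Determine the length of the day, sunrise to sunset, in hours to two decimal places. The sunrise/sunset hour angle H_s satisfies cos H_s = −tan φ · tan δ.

The sunset hour angle satisfies cos H_s = −tan φ tan δ = 0.0678, giving H_s = 86.11°.
Day length = 2 H_s / 15° h⁻¹ = 172.22° / 15 = 11.481 h.

11.48 hours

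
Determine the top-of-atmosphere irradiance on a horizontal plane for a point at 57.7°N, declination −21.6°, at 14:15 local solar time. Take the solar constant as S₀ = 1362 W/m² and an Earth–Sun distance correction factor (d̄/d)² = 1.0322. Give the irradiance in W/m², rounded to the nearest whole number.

Hour angle H = 15° × (14.25 − 12) = 33.75°.
cos θ_z = sin(57.7°) sin(-21.6°) + cos(57.7°) cos(-21.6°) cos(33.75°) = -0.3112 + 0.4131 = 0.1019.
Top-of-atmosphere irradiance = S₀ (d̄/d)² cos θ_z = 1362 × 1.0322 × 0.1019 = 143.26 W/m².

143 W/m²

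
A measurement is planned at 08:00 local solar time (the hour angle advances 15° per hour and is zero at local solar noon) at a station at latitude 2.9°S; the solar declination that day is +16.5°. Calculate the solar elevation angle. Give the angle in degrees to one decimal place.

Hour angle H = 15° × (8 − 12) = -60.00°.
With φ = -2.9°, δ = 16.5°, H = -60.00°: sin φ sin δ = -0.0144, cos φ cos δ cos H = 0.4788, so cos θ_z = 0.4644.
θ_z = arccos(0.4644) = 62.33°, so the elevation is 90° − 62.33° = 27.67°.

27.7°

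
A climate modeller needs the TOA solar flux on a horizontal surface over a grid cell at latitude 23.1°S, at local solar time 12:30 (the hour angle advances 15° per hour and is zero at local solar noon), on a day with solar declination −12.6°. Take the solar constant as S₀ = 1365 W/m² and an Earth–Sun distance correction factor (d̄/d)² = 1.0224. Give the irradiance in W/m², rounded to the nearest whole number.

Hour angle H = 15° × (12.5 − 12) = 7.50°.
cos θ_z = sin φ sin δ + cos φ cos δ cos H = (-0.3923)(-0.2181) + (0.9198)(0.9759)(0.9914) = 0.9755.
Top-of-atmosphere irradiance = S₀ (d̄/d)² cos θ_z = 1365 × 1.0224 × 0.9755 = 1361.38 W/m².

1361 W/m²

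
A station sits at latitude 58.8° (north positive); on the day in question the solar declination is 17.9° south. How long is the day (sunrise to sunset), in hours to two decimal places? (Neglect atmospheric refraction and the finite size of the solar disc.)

7.70 hours

−tan φ tan δ = −(1.6512)(-0.3230) = 0.5333; H_s = arccos(0.5333) = 57.77°.
Day length = 2 H_s / 15° h⁻¹ = 115.54° / 15 = 7.703 h.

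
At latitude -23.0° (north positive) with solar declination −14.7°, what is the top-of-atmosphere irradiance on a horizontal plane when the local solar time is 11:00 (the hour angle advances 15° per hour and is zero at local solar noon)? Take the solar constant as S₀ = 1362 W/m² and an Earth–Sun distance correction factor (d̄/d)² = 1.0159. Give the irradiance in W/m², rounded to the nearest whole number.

1327 W/m²

Hour angle H = 15° × (11 − 12) = -15.00°.
With φ = -23.0°, δ = -14.7°, H = -15.00°: sin φ sin δ = 0.0992, cos φ cos δ cos H = 0.8600, so cos θ_z = 0.9592.
Top-of-atmosphere irradiance = S₀ (d̄/d)² cos θ_z = 1362 × 1.0159 × 0.9592 = 1327.20 W/m².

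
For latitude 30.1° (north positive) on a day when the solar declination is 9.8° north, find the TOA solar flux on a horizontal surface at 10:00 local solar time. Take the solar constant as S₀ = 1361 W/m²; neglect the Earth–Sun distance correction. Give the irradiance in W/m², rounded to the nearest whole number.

Hour angle H = 15° × (10 − 12) = -30.00°.
cos θ_z = sin φ sin δ + cos φ cos δ cos H = (0.5015)(0.1702) + (0.8652)(0.9854)(0.8660) = 0.8237.
Top-of-atmosphere irradiance = S₀ cos θ_z = 1361 × 0.8237 = 1121.06 W/m².

1121 W/m²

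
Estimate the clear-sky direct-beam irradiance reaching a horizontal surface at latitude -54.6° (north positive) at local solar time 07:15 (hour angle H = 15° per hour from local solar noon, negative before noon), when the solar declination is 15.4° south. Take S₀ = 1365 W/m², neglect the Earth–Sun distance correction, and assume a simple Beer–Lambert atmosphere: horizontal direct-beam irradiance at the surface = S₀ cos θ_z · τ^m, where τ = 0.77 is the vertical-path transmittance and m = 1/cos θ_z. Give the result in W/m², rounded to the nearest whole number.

279 W/m²

Hour angle H = 15° × (7.25 − 12) = -71.25°.
cos θ_z = sin φ sin δ + cos φ cos δ cos H = (-0.8151)(-0.2656) + (0.5793)(0.9641)(0.3214) = 0.3960.
Air mass m = 1/cos θ_z = 1/0.3960 = 2.525; τ^m = 0.77^2.525 = 0.5169.
Surface direct beam = 1365 × 0.3960 × 0.5169 = 279.41 W/m².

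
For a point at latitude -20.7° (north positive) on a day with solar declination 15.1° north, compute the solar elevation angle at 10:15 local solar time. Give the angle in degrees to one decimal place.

45.9°

Hour angle H = 15° × (10.25 − 12) = -26.25°.
cos θ_z = sin φ sin δ + cos φ cos δ cos H = (-0.3535)(0.2605) + (0.9354)(0.9655)(0.8969) = 0.7179.
θ_z = arccos(0.7179) = 44.12°, so the elevation is 90° − 44.12° = 45.88°.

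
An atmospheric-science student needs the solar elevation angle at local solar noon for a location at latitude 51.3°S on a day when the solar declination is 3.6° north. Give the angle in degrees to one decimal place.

35.1°

At local solar noon the hour angle is zero, so the elevation is 90° − |φ − δ| = 90° − |-51.3° − (3.6°)| = 90° − 54.9° = 35.1°.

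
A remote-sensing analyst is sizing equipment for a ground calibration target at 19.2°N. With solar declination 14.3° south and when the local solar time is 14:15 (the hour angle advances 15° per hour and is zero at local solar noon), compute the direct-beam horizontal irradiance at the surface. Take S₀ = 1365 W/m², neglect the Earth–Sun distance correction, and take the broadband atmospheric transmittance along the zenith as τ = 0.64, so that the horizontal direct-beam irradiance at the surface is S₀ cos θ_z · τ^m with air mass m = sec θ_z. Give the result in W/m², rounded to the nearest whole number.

481 W/m²

Hour angle H = 15° × (14.25 − 12) = 33.75°.
cos θ_z = sin φ sin δ + cos φ cos δ cos H = (0.3289)(-0.2470) + (0.9444)(0.9690)(0.8315) = 0.6797.
Air mass m = 1/cos θ_z = 1/0.6797 = 1.471; τ^m = 0.64^1.471 = 0.5187.
Surface direct beam = 1365 × 0.6797 × 0.5187 = 481.24 W/m².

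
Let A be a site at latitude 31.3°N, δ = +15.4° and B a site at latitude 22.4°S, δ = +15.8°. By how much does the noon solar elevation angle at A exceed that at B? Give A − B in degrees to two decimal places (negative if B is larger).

+22.30°

A: 90° − |31.3 − (15.4)| = 74.10°.
B: 90° − |-22.4 − (15.8)| = 51.80°.
A − B = 74.10 − 51.80 = 22.30°.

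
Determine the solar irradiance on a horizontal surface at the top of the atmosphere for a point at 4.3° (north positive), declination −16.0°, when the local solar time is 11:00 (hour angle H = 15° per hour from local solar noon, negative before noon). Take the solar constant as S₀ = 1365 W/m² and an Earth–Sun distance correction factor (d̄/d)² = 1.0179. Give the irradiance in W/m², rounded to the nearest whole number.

1258 W/m²

Hour angle H = 15° × (11 − 12) = -15.00°.
cos θ_z = sin φ sin δ + cos φ cos δ cos H = (0.0750)(-0.2756) + (0.9972)(0.9613)(0.9659) = 0.9052.
Top-of-atmosphere irradiance = S₀ (d̄/d)² cos θ_z = 1365 × 1.0179 × 0.9052 = 1257.72 W/m².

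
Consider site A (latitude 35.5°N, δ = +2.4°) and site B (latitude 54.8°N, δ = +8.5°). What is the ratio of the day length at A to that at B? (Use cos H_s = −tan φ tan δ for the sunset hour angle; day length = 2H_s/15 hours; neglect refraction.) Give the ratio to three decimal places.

0.897

A: H_s = arccos(−tan 35.5° · tan 2.4°) = 91.71°, so 2H_s/15 = 12.2280 h.
B: H_s = arccos(−tan 54.8° · tan 8.5°) = 102.23°, so 2H_s/15 = 13.6307 h.
Ratio A/B = 12.2280 / 13.6307 = 0.8971.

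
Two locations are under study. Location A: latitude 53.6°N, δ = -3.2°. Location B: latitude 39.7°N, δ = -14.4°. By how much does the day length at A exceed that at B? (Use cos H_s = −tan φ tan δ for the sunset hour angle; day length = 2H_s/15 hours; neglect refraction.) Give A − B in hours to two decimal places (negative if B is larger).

+1.06 h

A: H_s = arccos(−tan 53.6° · tan -3.2°) = 85.65°, so 2H_s/15 = 11.4200 h.
B: H_s = arccos(−tan 39.7° · tan -14.4°) = 77.69°, so 2H_s/15 = 10.3587 h.
A − B = 11.4200 − 10.3587 = 1.0613 h.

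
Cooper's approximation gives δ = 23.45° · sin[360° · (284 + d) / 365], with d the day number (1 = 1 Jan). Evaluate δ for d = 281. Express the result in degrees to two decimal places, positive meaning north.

-6.96°

360 × (284 + 281) / 365 = 557.260°; sin(557.260°) = -0.2967.
δ = 23.45 × -0.2967 = -6.958° ≈ -6.96°.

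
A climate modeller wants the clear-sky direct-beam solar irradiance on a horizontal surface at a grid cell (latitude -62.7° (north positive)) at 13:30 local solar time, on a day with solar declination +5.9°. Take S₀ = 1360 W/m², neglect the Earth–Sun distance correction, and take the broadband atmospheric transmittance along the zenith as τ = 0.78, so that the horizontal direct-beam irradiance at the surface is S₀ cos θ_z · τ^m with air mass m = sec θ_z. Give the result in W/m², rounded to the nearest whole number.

Hour angle H = 15° × (13.5 − 12) = 22.50°.
With φ = -62.7°, δ = 5.9°, H = 22.50°: sin φ sin δ = -0.0913, cos φ cos δ cos H = 0.4215, so cos θ_z = 0.3302.
Air mass m = 1/cos θ_z = 1/0.3302 = 3.028; τ^m = 0.78^3.028 = 0.4713.
Surface direct beam = 1360 × 0.3302 × 0.4713 = 211.65 W/m².

212 W/m²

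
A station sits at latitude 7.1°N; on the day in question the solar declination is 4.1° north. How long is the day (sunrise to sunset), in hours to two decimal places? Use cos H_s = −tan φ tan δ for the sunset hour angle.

12.07 hours

−tan φ tan δ = −(0.1246)(0.0717) = -0.0089; H_s = arccos(-0.0089) = 90.51°.
Day length = 2 H_s / 15° h⁻¹ = 181.02° / 15 = 12.068 h.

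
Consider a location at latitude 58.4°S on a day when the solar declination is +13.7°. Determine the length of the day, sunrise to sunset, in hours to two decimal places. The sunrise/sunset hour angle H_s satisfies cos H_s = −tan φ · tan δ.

8.89 hours

−tan φ tan δ = −(-1.6255)(0.2438) = 0.3963; H_s = arccos(0.3963) = 66.65°.
Day length = 2 H_s / 15° h⁻¹ = 133.30° / 15 = 8.887 h.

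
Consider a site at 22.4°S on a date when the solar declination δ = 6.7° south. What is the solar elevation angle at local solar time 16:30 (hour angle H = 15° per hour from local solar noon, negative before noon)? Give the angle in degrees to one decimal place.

Hour angle H = 15° × (16.5 − 12) = 67.50°.
cos θ_z = sin(-22.4°) sin(-6.7°) + cos(-22.4°) cos(-6.7°) cos(67.50°) = 0.0445 + 0.3514 = 0.3959.
θ_z = arccos(0.3959) = 66.68°, so the elevation is 90° − 66.68° = 23.32°.

23.3°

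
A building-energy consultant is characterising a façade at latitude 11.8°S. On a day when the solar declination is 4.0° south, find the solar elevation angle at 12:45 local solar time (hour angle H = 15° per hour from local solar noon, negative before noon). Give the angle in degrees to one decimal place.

Hour angle H = 15° × (12.75 − 12) = 11.25°.
cos θ_z = sin(-11.8°) sin(-4.0°) + cos(-11.8°) cos(-4.0°) cos(11.25°) = 0.0143 + 0.9577 = 0.9720.
θ_z = arccos(0.9720) = 13.59°, so the elevation is 90° − 13.59° = 76.41°.

76.4°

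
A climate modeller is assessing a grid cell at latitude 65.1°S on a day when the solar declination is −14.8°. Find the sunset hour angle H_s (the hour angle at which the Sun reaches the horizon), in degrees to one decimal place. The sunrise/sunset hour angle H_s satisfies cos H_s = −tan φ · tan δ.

cos H_s = −tan(-65.1°) · tan(-14.8°) = -0.5692, so H_s = arccos(-0.5692) = 124.69°.

124.7°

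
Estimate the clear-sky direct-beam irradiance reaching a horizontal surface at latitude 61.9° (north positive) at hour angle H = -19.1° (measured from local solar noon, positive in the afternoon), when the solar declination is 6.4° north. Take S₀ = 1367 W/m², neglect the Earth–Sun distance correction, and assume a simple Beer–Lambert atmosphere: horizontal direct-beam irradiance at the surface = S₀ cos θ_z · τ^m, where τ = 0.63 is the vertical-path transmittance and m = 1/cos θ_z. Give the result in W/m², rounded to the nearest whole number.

With φ = 61.9°, δ = 6.4°, H = -19.10°: sin φ sin δ = 0.0983, cos φ cos δ cos H = 0.4423, so cos θ_z = 0.5406.
Air mass m = 1/cos θ_z = 1/0.5406 = 1.850; τ^m = 0.63^1.850 = 0.4254.
Surface direct beam = 1367 × 0.5406 × 0.4254 = 314.37 W/m².

314 W/m²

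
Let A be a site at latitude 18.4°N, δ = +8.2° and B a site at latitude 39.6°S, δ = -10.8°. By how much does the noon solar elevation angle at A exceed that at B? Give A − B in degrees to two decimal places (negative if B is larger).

A: 90° − |18.4 − (8.2)| = 79.80°.
B: 90° − |-39.6 − (-10.8)| = 61.20°.
A − B = 79.80 − 61.20 = 18.60°.

+18.60°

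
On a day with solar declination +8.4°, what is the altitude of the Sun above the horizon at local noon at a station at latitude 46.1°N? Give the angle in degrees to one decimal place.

At local solar noon the hour angle is zero, so the elevation is 90° − |φ − δ| = 90° − |46.1° − (8.4°)| = 90° − 37.7° = 52.3°.

52.3°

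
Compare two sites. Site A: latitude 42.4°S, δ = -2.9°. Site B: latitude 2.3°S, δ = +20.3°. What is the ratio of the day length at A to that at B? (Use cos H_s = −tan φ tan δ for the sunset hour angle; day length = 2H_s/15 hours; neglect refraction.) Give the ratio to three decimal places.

A: H_s = arccos(−tan -42.4° · tan -2.9°) = 92.65°, so 2H_s/15 = 12.3533 h.
B: H_s = arccos(−tan -2.3° · tan 20.3°) = 89.15°, so 2H_s/15 = 11.8867 h.
Ratio A/B = 12.3533 / 11.8867 = 1.0393.

1.039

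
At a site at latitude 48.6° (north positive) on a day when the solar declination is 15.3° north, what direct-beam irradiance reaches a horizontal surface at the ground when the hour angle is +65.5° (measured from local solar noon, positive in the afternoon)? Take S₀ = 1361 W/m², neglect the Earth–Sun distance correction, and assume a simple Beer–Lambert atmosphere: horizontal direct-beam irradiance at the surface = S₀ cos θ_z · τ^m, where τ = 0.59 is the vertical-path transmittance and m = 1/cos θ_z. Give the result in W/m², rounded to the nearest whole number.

201 W/m²

cos θ_z = sin φ sin δ + cos φ cos δ cos H = (0.7501)(0.2639) + (0.6613)(0.9646)(0.4147) = 0.4625.
Air mass m = 1/cos θ_z = 1/0.4625 = 2.162; τ^m = 0.59^2.162 = 0.3196.
Surface direct beam = 1361 × 0.4625 × 0.3196 = 201.18 W/m².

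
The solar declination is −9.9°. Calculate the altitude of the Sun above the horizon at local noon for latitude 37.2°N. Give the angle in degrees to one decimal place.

At local solar noon the hour angle is zero, so the elevation is 90° − |φ − δ| = 90° − |37.2° − (-9.9°)| = 90° − 47.1° = 42.9°.

42.9°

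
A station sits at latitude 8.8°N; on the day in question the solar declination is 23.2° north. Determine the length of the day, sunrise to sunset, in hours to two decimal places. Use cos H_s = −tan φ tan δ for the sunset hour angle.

The sunset hour angle satisfies cos H_s = −tan φ tan δ = -0.0664, giving H_s = 93.81°.
Day length = 2 H_s / 15° h⁻¹ = 187.62° / 15 = 12.508 h.

12.51 hours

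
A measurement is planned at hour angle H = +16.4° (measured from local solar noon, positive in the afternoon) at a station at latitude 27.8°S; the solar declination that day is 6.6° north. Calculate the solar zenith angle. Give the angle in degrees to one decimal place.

37.9°

cos θ_z = sin φ sin δ + cos φ cos δ cos H = (-0.4664)(0.1149) + (0.8846)(0.9934)(0.9593) = 0.7894.
θ_z = arccos(0.7894) = 37.87°.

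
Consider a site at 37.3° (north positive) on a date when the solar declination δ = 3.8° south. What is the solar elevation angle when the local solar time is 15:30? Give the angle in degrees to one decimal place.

Hour angle H = 15° × (15.5 − 12) = 52.50°.
With φ = 37.3°, δ = -3.8°, H = 52.50°: sin φ sin δ = -0.0402, cos φ cos δ cos H = 0.4832, so cos θ_z = 0.4430.
θ_z = arccos(0.4430) = 63.70°, so the elevation is 90° − 63.70° = 26.30°.

26.3°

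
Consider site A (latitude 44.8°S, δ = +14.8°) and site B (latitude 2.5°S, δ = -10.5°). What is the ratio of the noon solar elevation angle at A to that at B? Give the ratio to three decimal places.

A: 90° − |-44.8 − (14.8)| = 30.40°.
B: 90° − |-2.5 − (-10.5)| = 82.00°.
Ratio A/B = 30.4000 / 82.0000 = 0.3707.

0.371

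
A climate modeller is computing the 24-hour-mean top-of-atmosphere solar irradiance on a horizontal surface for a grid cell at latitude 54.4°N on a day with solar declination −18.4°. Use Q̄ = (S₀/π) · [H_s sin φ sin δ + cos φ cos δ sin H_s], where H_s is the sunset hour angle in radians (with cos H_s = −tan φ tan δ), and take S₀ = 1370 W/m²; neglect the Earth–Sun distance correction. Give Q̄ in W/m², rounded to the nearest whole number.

92 W/m²

The sunset hour angle satisfies cos H_s = −tan φ tan δ = 0.4646, giving H_s = 62.32°. In radians, H_s = 1.0877.
H_s sin φ sin δ = 1.0877 × 0.8131 × -0.3156 = -0.2791.
cos φ cos δ sin H_s = 0.5821 × 0.9489 × 0.8856 = 0.4892.
Q̄ = (1370/π) × (-0.2791 + 0.4892) = 436.08 × 0.2101 = 91.62 W/m².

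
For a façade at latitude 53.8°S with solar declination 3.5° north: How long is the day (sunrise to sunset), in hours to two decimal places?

The sunset hour angle satisfies cos H_s = −tan φ tan δ = 0.0836, giving H_s = 85.20°.
Day length = 2 H_s / 15° h⁻¹ = 170.40° / 15 = 11.360 h.

11.36 hours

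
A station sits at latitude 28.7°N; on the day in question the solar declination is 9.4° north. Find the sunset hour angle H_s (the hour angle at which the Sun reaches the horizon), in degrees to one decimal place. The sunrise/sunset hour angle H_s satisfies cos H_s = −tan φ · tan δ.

95.2°

The sunset hour angle satisfies cos H_s = −tan φ tan δ = -0.0906, giving H_s = 95.20°.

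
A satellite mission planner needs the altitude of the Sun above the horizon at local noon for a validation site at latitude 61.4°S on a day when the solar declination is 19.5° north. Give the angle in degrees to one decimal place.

At local solar noon the hour angle is zero, so the elevation is 90° − |φ − δ| = 90° − |-61.4° − (19.5°)| = 90° − 80.9° = 9.1°.

9.1°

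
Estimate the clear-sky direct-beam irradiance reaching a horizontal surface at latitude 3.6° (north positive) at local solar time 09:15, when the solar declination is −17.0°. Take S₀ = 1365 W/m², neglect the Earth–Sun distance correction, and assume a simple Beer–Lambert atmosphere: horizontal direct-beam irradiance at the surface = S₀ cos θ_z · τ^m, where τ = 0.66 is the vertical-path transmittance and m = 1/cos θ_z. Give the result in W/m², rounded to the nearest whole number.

527 W/m²

Hour angle H = 15° × (9.25 − 12) = -41.25°.
cos θ_z = sin(3.6°) sin(-17.0°) + cos(3.6°) cos(-17.0°) cos(-41.25°) = -0.0184 + 0.7176 = 0.6992.
Air mass m = 1/cos θ_z = 1/0.6992 = 1.430; τ^m = 0.66^1.430 = 0.5520.
Surface direct beam = 1365 × 0.6992 × 0.5520 = 526.83 W/m².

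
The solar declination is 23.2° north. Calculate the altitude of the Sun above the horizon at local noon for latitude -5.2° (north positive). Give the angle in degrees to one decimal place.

At local solar noon the hour angle is zero, so the elevation is 90° − |φ − δ| = 90° − |-5.2° − (23.2°)| = 90° − 28.4° = 61.6°.

61.6°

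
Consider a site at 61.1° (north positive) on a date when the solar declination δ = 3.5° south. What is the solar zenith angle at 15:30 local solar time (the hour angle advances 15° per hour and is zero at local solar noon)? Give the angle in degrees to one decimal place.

Hour angle H = 15° × (15.5 − 12) = 52.50°.
With φ = 61.1°, δ = -3.5°, H = 52.50°: sin φ sin δ = -0.0534, cos φ cos δ cos H = 0.2937, so cos θ_z = 0.2403.
θ_z = arccos(0.2403) = 76.10°.

76.1°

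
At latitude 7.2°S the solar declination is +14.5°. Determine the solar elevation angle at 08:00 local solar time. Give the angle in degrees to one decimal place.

Hour angle H = 15° × (8 − 12) = -60.00°.
cos θ_z = sin φ sin δ + cos φ cos δ cos H = (-0.1253)(0.2504) + (0.9921)(0.9681)(0.5000) = 0.4489.
θ_z = arccos(0.4489) = 63.33°, so the elevation is 90° − 63.33° = 26.67°.

26.7°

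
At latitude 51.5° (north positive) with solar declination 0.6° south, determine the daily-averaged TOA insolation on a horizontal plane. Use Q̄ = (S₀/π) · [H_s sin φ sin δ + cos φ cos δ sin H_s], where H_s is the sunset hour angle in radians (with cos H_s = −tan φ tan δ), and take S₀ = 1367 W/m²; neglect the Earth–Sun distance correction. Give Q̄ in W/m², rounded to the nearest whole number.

265 W/m²

−tan φ tan δ = −(1.2572)(-0.0105) = 0.0132; H_s = arccos(0.0132) = 89.24°. In radians, H_s = 1.5575.
H_s sin φ sin δ = 1.5575 × 0.7826 × -0.0105 = -0.0128.
cos φ cos δ sin H_s = 0.6225 × 0.9999 × 0.9999 = 0.6224.
Q̄ = (1367/π) × (-0.0128 + 0.6224) = 435.13 × 0.6096 = 265.26 W/m².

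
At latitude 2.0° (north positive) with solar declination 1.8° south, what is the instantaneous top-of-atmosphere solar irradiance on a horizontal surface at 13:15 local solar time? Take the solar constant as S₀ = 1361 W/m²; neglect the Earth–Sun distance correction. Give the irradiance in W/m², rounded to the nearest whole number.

1286 W/m²

Hour angle H = 15° × (13.25 − 12) = 18.75°.
With φ = 2.0°, δ = -1.8°, H = 18.75°: sin φ sin δ = -0.0011, cos φ cos δ cos H = 0.9459, so cos θ_z = 0.9448.
Top-of-atmosphere irradiance = S₀ cos θ_z = 1361 × 0.9448 = 1285.87 W/m².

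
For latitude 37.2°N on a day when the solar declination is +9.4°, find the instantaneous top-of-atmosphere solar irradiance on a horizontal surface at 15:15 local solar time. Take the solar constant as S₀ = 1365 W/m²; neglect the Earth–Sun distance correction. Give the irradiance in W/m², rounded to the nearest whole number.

842 W/m²

Hour angle H = 15° × (15.25 − 12) = 48.75°.
cos θ_z = sin(37.2°) sin(9.4°) + cos(37.2°) cos(9.4°) cos(48.75°) = 0.0987 + 0.5181 = 0.6168.
Top-of-atmosphere irradiance = S₀ cos θ_z = 1365 × 0.6168 = 841.93 W/m².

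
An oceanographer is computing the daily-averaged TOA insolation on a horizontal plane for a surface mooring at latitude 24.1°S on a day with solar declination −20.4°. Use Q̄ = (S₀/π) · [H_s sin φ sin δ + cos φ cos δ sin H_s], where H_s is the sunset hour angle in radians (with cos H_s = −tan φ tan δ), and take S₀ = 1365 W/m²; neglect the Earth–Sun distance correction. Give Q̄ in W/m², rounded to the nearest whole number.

cos H_s = −tan(-24.1°) · tan(-20.4°) = -0.1664, so H_s = arccos(-0.1664) = 99.58°. In radians, H_s = 1.7380.
H_s sin φ sin δ = 1.7380 × -0.4083 × -0.3486 = 0.2474.
cos φ cos δ sin H_s = 0.9128 × 0.9373 × 0.9861 = 0.8437.
Q̄ = (1365/π) × (0.2474 + 0.8437) = 434.49 × 1.0911 = 474.07 W/m².

474 W/m²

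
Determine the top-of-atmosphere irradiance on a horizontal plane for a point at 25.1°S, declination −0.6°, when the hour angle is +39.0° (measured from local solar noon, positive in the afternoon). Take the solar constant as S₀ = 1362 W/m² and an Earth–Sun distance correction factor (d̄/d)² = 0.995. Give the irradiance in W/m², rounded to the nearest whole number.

cos θ_z = sin φ sin δ + cos φ cos δ cos H = (-0.4242)(-0.0105) + (0.9056)(0.9999)(0.7771) = 0.7081.
Top-of-atmosphere irradiance = S₀ (d̄/d)² cos θ_z = 1362 × 0.995 × 0.7081 = 959.61 W/m².

960 W/m²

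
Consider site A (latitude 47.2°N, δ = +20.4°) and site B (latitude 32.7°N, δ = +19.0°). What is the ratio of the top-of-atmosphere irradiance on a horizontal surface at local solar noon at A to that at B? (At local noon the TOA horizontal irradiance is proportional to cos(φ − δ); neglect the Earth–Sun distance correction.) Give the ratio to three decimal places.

0.919

A: cos θ_z = cos(47.2° − (20.4°)) = 0.8926.
B: cos θ_z = cos(32.7° − (19.0°)) = 0.9715.
Ratio A/B = 0.8926 / 0.9715 = 0.9188.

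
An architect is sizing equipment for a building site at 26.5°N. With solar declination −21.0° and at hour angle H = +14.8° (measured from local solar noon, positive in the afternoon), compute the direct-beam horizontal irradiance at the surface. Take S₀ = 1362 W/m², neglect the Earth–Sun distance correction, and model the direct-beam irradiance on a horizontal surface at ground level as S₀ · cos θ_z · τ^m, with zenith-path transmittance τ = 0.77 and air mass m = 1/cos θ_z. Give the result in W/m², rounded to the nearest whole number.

cos θ_z = sin φ sin δ + cos φ cos δ cos H = (0.4462)(-0.3584) + (0.8949)(0.9336)(0.9668) = 0.6478.
Air mass m = 1/cos θ_z = 1/0.6478 = 1.544; τ^m = 0.77^1.544 = 0.6679.
Surface direct beam = 1362 × 0.6478 × 0.6679 = 589.29 W/m².

589 W/m²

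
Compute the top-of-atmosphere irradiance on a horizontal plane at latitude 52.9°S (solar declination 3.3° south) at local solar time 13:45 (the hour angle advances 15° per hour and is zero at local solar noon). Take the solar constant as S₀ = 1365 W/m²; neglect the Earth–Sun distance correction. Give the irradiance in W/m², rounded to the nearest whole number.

800 W/m²

Hour angle H = 15° × (13.75 − 12) = 26.25°.
cos θ_z = sin φ sin δ + cos φ cos δ cos H = (-0.7976)(-0.0576) + (0.6032)(0.9983)(0.8969) = 0.5860.
Top-of-atmosphere irradiance = S₀ cos θ_z = 1365 × 0.5860 = 799.89 W/m².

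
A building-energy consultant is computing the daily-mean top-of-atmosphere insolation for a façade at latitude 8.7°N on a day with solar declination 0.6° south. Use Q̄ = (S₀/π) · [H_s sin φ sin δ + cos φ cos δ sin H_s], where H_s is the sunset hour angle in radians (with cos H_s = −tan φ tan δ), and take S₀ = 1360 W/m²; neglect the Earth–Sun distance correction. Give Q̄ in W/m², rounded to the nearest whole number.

−tan φ tan δ = −(0.1530)(-0.0105) = 0.0016; H_s = arccos(0.0016) = 89.91°. In radians, H_s = 1.5692.
H_s sin φ sin δ = 1.5692 × 0.1513 × -0.0105 = -0.0025.
cos φ cos δ sin H_s = 0.9885 × 0.9999 × 1.0000 = 0.9884.
Q̄ = (1360/π) × (-0.0025 + 0.9884) = 432.90 × 0.9859 = 426.80 W/m².

427 W/m²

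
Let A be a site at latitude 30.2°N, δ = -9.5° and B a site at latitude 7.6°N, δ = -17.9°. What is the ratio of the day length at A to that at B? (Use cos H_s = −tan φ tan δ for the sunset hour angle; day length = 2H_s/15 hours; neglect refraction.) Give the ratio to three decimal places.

0.964

A: H_s = arccos(−tan 30.2° · tan -9.5°) = 84.41°, so 2H_s/15 = 11.2547 h.
B: H_s = arccos(−tan 7.6° · tan -17.9°) = 87.53°, so 2H_s/15 = 11.6707 h.
Ratio A/B = 11.2547 / 11.6707 = 0.9644.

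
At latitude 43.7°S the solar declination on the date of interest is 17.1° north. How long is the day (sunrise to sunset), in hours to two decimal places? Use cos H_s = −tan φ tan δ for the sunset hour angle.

The sunset hour angle satisfies cos H_s = −tan φ tan δ = 0.2940, giving H_s = 72.90°.
Day length = 2 H_s / 15° h⁻¹ = 145.80° / 15 = 9.720 h.

9.72 hours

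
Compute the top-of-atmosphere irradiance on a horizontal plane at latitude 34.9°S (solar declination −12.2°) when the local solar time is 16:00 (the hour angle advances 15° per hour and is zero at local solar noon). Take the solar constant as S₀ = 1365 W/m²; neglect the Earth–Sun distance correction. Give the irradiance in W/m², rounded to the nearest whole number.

Hour angle H = 15° × (16 − 12) = 60.00°.
cos θ_z = sin φ sin δ + cos φ cos δ cos H = (-0.5721)(-0.2113) + (0.8202)(0.9774)(0.5000) = 0.5217.
Top-of-atmosphere irradiance = S₀ cos θ_z = 1365 × 0.5217 = 712.12 W/m².

712 W/m²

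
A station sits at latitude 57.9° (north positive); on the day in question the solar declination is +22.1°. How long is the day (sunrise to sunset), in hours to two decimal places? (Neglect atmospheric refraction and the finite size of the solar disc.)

17.38 hours

The sunset hour angle satisfies cos H_s = −tan φ tan δ = -0.6473, giving H_s = 130.34°.
Day length = 2 H_s / 15° h⁻¹ = 260.68° / 15 = 17.379 h.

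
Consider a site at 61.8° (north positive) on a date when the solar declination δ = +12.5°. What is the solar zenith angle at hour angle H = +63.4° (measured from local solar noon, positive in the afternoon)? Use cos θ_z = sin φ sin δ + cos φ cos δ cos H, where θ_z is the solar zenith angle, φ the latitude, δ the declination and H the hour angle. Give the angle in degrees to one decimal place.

66.6°

With φ = 61.8°, δ = 12.5°, H = 63.40°: sin φ sin δ = 0.1907, cos φ cos δ cos H = 0.2066, so cos θ_z = 0.3973.
θ_z = arccos(0.3973) = 66.59°.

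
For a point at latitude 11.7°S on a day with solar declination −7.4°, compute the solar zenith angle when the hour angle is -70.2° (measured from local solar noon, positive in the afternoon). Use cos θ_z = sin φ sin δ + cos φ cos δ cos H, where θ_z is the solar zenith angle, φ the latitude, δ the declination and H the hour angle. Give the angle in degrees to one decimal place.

69.2°

cos θ_z = sin(-11.7°) sin(-7.4°) + cos(-11.7°) cos(-7.4°) cos(-70.20°) = 0.0261 + 0.3289 = 0.3550.
θ_z = arccos(0.3550) = 69.21°.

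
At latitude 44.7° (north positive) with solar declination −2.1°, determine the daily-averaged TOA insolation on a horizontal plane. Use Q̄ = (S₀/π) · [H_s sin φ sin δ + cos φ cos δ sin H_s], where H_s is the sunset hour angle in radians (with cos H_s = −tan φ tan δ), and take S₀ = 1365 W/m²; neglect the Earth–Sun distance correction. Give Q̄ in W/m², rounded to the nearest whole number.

cos H_s = −tan(44.7°) · tan(-2.1°) = 0.0363, so H_s = arccos(0.0363) = 87.92°. In radians, H_s = 1.5345.
H_s sin φ sin δ = 1.5345 × 0.7034 × -0.0366 = -0.0395.
cos φ cos δ sin H_s = 0.7108 × 0.9993 × 0.9993 = 0.7098.
Q̄ = (1365/π) × (-0.0395 + 0.7098) = 434.49 × 0.6703 = 291.24 W/m².

291 W/m²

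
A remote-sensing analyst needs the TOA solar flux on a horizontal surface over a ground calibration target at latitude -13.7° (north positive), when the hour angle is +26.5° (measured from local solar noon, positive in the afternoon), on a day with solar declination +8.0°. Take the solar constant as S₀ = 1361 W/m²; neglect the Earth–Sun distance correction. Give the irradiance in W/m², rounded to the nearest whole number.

cos θ_z = sin(-13.7°) sin(8.0°) + cos(-13.7°) cos(8.0°) cos(26.50°) = -0.0330 + 0.8610 = 0.8280.
Top-of-atmosphere irradiance = S₀ cos θ_z = 1361 × 0.8280 = 1126.91 W/m².

1127 W/m²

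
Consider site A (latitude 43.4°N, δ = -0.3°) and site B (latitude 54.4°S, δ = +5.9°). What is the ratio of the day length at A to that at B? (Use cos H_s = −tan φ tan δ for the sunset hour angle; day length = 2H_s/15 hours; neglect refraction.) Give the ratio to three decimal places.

1.098

A: H_s = arccos(−tan 43.4° · tan -0.3°) = 89.72°, so 2H_s/15 = 11.9627 h.
B: H_s = arccos(−tan -54.4° · tan 5.9°) = 81.70°, so 2H_s/15 = 10.8933 h.
Ratio A/B = 11.9627 / 10.8933 = 1.0982.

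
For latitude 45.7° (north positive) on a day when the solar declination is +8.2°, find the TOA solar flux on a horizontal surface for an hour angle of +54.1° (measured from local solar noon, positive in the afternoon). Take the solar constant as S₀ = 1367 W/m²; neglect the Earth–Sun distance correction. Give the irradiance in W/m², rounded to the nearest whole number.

cos θ_z = sin φ sin δ + cos φ cos δ cos H = (0.7157)(0.1426) + (0.6984)(0.9898)(0.5864) = 0.5074.
Top-of-atmosphere irradiance = S₀ cos θ_z = 1367 × 0.5074 = 693.62 W/m².

694 W/m²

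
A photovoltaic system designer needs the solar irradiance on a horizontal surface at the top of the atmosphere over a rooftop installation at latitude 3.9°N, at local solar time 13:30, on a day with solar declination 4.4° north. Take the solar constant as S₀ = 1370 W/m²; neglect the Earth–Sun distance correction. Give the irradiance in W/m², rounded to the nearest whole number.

Hour angle H = 15° × (13.5 − 12) = 22.50°.
cos θ_z = sin(3.9°) sin(4.4°) + cos(3.9°) cos(4.4°) cos(22.50°) = 0.0052 + 0.9190 = 0.9242.
Top-of-atmosphere irradiance = S₀ cos θ_z = 1370 × 0.9242 = 1266.15 W/m².

1266 W/m²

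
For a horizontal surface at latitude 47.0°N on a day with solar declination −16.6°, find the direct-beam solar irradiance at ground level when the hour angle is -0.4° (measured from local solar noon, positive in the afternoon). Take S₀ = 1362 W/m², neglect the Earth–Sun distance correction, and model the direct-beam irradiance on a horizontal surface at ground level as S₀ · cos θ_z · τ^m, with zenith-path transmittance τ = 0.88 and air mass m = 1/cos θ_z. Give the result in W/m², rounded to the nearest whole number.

454 W/m²

With φ = 47.0°, δ = -16.6°, H = -0.40°: sin φ sin δ = -0.2089, cos φ cos δ cos H = 0.6536, so cos θ_z = 0.4447.
Air mass m = 1/cos θ_z = 1/0.4447 = 2.249; τ^m = 0.88^2.249 = 0.7501.
Surface direct beam = 1362 × 0.4447 × 0.7501 = 454.32 W/m².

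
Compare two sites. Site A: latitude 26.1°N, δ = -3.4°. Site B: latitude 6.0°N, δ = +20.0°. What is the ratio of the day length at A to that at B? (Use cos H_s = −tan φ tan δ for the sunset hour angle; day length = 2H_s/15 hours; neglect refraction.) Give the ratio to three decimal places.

0.958

A: H_s = arccos(−tan 26.1° · tan -3.4°) = 88.33°, so 2H_s/15 = 11.7773 h.
B: H_s = arccos(−tan 6.0° · tan 20.0°) = 92.19°, so 2H_s/15 = 12.2920 h.
Ratio A/B = 11.7773 / 12.2920 = 0.9581.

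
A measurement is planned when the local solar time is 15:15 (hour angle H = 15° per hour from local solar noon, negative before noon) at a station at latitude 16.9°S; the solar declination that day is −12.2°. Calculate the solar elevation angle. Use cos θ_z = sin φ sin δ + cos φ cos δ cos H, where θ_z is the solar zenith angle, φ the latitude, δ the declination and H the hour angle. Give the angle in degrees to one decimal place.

Hour angle H = 15° × (15.25 − 12) = 48.75°.
cos θ_z = sin(-16.9°) sin(-12.2°) + cos(-16.9°) cos(-12.2°) cos(48.75°) = 0.0614 + 0.6166 = 0.6780.
θ_z = arccos(0.6780) = 47.31°, so the elevation is 90° − 47.31° = 42.69°.

42.7°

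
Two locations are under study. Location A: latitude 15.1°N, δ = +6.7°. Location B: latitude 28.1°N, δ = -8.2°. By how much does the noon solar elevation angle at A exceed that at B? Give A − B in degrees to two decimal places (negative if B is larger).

A: 90° − |15.1 − (6.7)| = 81.60°.
B: 90° − |28.1 − (-8.2)| = 53.70°.
A − B = 81.60 − 53.70 = 27.90°.

+27.90°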